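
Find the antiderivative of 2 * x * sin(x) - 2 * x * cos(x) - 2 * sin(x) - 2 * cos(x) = -2*sqrt(2)*x*sin(x + pi/4) + C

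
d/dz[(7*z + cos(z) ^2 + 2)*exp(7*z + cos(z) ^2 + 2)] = (-14*z*sin(z)*cos(z) + 49*z + 2*sin(z)^3*cos(z) - 7*sin(z)^2 - 8*sin(z)*cos(z) + 28)*exp(3)*exp(7*z)*exp(-sin(z)^2)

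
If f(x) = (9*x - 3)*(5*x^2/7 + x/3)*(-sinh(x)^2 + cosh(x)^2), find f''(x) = 270*x/7 + 12/7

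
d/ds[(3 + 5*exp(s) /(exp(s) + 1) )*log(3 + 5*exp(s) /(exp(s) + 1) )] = (5*exp(s)*log(3 + 5*exp(s)/(exp(s) + 1)) + 5*exp(s))/(exp(2*s) + 2*exp(s) + 1)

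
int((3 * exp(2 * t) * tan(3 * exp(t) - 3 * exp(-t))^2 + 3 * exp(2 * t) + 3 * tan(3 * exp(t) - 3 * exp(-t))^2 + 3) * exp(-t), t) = tan(6*sinh(t)) + C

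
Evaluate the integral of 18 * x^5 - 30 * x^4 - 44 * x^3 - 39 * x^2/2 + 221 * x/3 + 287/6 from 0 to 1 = 385/6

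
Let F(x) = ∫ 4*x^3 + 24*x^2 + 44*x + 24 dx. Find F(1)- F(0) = 55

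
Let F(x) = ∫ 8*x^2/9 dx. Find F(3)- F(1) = 208/27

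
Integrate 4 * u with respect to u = 2*u^2 + C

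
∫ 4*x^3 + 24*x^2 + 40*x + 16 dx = x^4 + 8*x^3 + 20*x^2 + 16*x + C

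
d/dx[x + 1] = 1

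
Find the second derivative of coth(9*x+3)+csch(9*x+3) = 81*(cosh(9*x + 3) + 1)^2/sinh(9*x + 3)^3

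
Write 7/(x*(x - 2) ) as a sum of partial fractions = 7/(2*(x - 2)) - 7/(2*x)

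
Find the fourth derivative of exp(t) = exp(t)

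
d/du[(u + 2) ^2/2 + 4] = u + 2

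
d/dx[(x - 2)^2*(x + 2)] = 3*x^2 - 4*x - 4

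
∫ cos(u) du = sin(u) + C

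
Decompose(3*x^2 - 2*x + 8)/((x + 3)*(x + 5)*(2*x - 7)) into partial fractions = 151/(221*(2*x - 7)) + 93/(34*(x + 5)) - 41/(26*(x + 3))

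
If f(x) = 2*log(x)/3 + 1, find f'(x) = 2/(3*x)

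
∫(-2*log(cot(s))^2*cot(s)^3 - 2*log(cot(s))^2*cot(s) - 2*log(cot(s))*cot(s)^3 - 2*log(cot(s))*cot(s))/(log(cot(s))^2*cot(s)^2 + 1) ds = log(log(cot(s))^2*cot(s)^2 + 1) + C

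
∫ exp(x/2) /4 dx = exp(x/2)/2 + C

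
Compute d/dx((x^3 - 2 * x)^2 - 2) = 6*x^5 - 16*x^3 + 8*x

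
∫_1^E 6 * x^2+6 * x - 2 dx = -3 + (-1 + 2*E)*(-1 + (1 + E)^2)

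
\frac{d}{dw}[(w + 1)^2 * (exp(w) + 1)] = w^2*exp(w) + 4*w*exp(w) + 2*w + 3*exp(w) + 2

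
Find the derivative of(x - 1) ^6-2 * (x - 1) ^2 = 6*x^5 - 30*x^4 + 60*x^3 - 60*x^2 + 26*x - 2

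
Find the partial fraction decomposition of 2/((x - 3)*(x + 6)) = -2/(9*(x + 6)) + 2/(9*(x - 3))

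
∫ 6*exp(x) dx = 6*exp(x) + C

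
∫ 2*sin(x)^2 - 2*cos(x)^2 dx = -sin(2*x) + C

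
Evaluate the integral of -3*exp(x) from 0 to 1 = 3 - 3*E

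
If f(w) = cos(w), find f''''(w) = cos(w)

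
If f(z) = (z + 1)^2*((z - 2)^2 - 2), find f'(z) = 4*z^3 - 6*z^2 - 10*z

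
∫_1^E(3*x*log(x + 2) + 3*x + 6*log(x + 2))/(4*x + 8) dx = -3*log(3)/4 + 3*E*log(2 + E)/4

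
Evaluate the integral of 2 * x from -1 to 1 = 0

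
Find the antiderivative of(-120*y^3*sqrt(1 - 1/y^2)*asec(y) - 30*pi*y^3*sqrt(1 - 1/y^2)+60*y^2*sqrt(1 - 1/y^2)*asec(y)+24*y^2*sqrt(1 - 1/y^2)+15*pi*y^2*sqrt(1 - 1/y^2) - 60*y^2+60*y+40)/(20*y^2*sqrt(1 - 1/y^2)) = 6*y/5 + (4*asec(y) + pi)*(-3*y^2 + 3*y + 2)/4 + C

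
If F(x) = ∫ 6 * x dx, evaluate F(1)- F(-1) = 0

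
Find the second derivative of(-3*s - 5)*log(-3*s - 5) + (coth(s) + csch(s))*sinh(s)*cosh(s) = (12*s*sinh(s)^2 + 3*s*cosh(s) + 6*s + 20*sinh(s)^2 + 5*cosh(s) + 1)/(3*s + 5)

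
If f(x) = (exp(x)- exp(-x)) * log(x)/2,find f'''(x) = (x^3*exp(2*x)*log(x) + x^3*log(x) + 3*x^2*exp(2*x) - 3*x^2 - 3*x*exp(2*x) - 3*x + 2*exp(2*x) - 2)*exp(-x)/(2*x^3)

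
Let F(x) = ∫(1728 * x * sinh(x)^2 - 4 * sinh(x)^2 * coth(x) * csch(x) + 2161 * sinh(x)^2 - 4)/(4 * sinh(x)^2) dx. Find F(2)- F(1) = -coth(1) - csch(1) + csch(2) + coth(2) + 4753/4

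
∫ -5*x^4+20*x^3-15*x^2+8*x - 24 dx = -x^5 + 5*x^4 - 5*x^3 + 4*x^2 - 24*x + C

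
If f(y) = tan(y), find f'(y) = cos(y)^(-2)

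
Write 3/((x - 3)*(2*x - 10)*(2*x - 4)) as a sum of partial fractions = 1/(4*(x - 2)) - 3/(8*(x - 3)) + 1/(8*(x - 5))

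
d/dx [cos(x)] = -sin(x)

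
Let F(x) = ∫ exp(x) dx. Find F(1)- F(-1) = E - exp(-1)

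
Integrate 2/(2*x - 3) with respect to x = log(3 - 2*x) + C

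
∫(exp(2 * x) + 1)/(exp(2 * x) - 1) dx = log(2*sinh(x)) + C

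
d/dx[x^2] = 2*x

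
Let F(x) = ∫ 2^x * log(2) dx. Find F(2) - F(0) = 3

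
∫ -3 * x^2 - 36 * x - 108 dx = -x^3 - 18*x^2 - 108*x + C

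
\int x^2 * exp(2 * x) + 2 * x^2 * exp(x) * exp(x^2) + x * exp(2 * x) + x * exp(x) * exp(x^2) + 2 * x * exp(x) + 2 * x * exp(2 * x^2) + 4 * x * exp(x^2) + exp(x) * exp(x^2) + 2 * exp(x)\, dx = 2*x*exp(x) + (x*exp(x) + exp(x^2))^2/2 + 2*exp(x^2) + C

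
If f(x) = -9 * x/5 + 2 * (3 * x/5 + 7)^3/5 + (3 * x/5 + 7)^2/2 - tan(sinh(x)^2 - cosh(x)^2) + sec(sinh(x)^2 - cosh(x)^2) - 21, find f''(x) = 324*x/625 + 801/125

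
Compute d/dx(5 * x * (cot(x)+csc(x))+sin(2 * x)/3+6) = -5*x*cot(x)^2 - 5*x*cot(x)*csc(x) - 5*x + 2*cos(2*x)/3 + 5*cot(x) + 5*csc(x)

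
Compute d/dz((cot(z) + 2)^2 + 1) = -2*(2 + cos(z)/sin(z))/sin(z)^2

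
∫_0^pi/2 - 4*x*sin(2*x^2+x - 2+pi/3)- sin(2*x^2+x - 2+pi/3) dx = -sin(pi/6 + 2) - sin(-2 + pi/3 + pi^2/2)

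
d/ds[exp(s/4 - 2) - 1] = exp(s/4 - 2)/4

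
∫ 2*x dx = x^2 + C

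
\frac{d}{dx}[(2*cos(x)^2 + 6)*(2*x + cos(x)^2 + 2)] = -4*x*sin(2*x) - 12*sin(2*x) - sin(4*x) + 2*cos(2*x) + 14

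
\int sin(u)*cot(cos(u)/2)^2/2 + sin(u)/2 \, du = cot(cos(u)/2) + C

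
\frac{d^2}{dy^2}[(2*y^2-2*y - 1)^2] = 48*y^2 - 48*y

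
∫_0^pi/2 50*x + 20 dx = -4 + (2 + 5*pi/2)^2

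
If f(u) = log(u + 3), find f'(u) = 1/(u + 3)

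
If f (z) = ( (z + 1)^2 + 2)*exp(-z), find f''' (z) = (-z^2 + 4*z - 3)*exp(-z)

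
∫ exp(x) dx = exp(x) + C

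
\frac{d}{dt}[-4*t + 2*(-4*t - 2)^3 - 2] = -384*t^2 - 384*t - 100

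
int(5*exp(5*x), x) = exp(5*x) + C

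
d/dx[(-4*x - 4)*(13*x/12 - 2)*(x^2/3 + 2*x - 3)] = -52*x^3/9 - 67*x^2/3 + 46*x + 5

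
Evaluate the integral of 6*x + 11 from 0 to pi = -6 + (-3*pi - 2)*(-pi - 3)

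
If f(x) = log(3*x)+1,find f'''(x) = 2/x^3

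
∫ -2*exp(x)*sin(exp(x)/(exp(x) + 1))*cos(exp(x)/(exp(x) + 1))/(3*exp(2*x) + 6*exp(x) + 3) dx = cos(2*exp(x)/(exp(x) + 1))/6 + C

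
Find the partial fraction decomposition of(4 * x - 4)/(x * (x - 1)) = 4/x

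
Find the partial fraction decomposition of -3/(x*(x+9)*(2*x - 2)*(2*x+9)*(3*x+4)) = -243/(24472*(3*x + 4)) + 8/(5643*(2*x + 9)) - 1/(12420*(x + 9)) - 3/(1540*(x - 1)) + 1/(216*x)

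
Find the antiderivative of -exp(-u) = exp(-u) + C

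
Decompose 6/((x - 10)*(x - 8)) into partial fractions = -3/(x - 8) + 3/(x - 10)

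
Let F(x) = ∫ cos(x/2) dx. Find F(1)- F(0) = 2*sin(1/2)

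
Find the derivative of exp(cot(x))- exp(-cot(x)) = -(exp(2/tan(x)) + 1)*exp(-cot(x))/sin(x)^2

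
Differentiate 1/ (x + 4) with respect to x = -1/(x^2 + 8*x + 16)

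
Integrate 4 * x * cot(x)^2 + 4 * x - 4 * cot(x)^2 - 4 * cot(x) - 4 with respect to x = (4 - 4*x)*cot(x) + C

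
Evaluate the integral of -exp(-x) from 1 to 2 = -exp(-1) + exp(-2)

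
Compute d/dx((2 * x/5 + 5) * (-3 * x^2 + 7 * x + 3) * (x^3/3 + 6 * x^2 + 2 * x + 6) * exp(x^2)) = -4*x^7*exp(x^2)/5 - 338*x^6*exp(x^2)/15 - 1942*x^5*exp(x^2)/15 + 4873*x^4*exp(x^2)/15 - 1136*x^3*exp(x^2)/15 + 5331*x^2*exp(x^2)/5 + 1792*x*exp(x^2)/5 + 1236*exp(x^2)/5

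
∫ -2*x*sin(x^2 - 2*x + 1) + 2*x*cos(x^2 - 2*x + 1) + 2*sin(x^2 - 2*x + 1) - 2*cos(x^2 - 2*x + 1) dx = sin((x - 1)^2) + cos((x - 1)^2) + C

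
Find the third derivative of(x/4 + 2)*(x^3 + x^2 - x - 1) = 6*x + 27/2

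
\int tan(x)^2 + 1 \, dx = tan(x) + C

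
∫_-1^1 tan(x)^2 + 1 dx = 2*tan(1)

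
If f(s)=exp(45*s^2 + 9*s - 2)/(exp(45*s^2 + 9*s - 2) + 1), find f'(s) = (90*s*exp(45*s^2 + 9*s - 2) + 9*exp(45*s^2 + 9*s - 2))/(exp(-4)*exp(18*s)*exp(90*s^2) + 2*exp(-2)*exp(9*s)*exp(45*s^2) + 1)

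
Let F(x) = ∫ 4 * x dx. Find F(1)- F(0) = 2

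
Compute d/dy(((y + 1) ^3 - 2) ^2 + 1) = 6*y^5 + 30*y^4 + 60*y^3 + 48*y^2 + 6*y - 6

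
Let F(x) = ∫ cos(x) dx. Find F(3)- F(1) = -sin(1) + sin(3)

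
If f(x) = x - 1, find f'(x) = 1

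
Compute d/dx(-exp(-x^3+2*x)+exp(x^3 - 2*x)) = 3*x^2*exp(-x^3 + 2*x) + 3*x^2*exp(x^3 - 2*x) - 2*exp(-x^3 + 2*x) - 2*exp(x^3 - 2*x)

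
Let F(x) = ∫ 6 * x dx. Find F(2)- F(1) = 9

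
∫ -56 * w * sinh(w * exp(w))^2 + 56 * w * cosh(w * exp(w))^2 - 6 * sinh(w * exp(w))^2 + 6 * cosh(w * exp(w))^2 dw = 28*w^2 + 6*w + C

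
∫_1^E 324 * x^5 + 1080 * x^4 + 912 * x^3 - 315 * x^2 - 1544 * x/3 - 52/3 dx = -643/3 - 4*E/3 + 30*exp(2) + 15*exp(3) + 6*(-4 + E/3 + 6*exp(2) + 3*exp(3))^2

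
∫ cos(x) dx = sin(x) + C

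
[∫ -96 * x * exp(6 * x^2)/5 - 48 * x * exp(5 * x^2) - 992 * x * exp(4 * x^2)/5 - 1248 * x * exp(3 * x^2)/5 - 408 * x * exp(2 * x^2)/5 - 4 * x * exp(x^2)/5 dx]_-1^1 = 0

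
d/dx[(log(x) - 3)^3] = (3*log(x)^2 - 18*log(x) + 27)/x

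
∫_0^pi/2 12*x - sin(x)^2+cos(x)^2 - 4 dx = -2*pi + 3*pi^2/2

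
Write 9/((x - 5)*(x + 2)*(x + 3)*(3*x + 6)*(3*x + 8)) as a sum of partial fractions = -243/(92*(3*x + 8)) + 3/(8*(x + 3)) + 99/(196*(x + 2)) - 3/(14*(x + 2)^2) + 3/(9016*(x - 5))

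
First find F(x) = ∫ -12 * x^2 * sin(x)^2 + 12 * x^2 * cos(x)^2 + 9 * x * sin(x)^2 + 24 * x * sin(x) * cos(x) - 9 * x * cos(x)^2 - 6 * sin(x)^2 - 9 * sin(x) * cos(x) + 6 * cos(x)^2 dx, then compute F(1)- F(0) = 9*sin(2)/2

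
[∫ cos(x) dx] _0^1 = sin(1)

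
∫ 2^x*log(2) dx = 2^x + C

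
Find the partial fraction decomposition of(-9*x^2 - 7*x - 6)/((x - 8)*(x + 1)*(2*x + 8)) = -61/(36*(x + 4)) + 4/(27*(x + 1)) - 319/(108*(x - 8))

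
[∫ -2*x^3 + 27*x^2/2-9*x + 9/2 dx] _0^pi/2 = 4 + (-4 + pi/4)*(-pi^3/8 - pi/2 + 1 + pi^2/4)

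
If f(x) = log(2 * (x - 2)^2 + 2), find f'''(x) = (4*x^3 - 24*x^2 + 36*x - 8)/(x^6 - 12*x^5 + 63*x^4 - 184*x^3 + 315*x^2 - 300*x + 125)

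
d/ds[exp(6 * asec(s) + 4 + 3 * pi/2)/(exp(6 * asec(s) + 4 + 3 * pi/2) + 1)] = 6*exp(6*asec(s) + 4 + 3*pi/2)/(s^2*sqrt(1 - 1/s^2)*exp(8)*exp(3*pi)*exp(12*asec(s)) + 2*s^2*sqrt(1 - 1/s^2)*exp(4)*exp(3*pi/2)*exp(6*asec(s)) + s^2*sqrt(1 - 1/s^2))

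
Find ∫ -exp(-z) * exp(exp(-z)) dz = exp(exp(-z)) + C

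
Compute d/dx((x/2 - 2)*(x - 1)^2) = 3*x^2/2 - 6*x + 9/2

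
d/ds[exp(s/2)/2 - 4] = exp(s/2)/4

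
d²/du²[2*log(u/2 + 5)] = -2/(u^2 + 20*u + 100)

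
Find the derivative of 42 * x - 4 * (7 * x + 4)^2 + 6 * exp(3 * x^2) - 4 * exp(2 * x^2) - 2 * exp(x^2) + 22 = 36*x*exp(3*x^2) - 16*x*exp(2*x^2) - 4*x*exp(x^2) - 392*x - 182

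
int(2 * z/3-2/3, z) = z^2/3 - 2*z/3 + C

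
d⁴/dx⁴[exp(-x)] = exp(-x)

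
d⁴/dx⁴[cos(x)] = cos(x)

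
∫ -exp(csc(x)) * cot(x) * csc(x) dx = exp(csc(x)) + C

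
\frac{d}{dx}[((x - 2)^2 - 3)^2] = 4*x^3 - 24*x^2 + 36*x - 8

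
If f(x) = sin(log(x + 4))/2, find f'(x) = cos(log(x + 4))/(2*x + 8)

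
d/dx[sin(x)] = cos(x)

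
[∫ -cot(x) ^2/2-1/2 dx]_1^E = cot(E)/2 - cot(1)/2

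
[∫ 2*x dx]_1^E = -1 + exp(2)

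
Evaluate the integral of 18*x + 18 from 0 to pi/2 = -9 + (-3*pi/2 - 3)^2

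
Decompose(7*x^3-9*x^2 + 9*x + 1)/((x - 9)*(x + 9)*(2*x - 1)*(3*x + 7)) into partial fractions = -533/(1445*(3*x + 7)) - 33/(5491*(2*x - 1)) + 739/(855*(x + 9)) + 1114/(2601*(x - 9))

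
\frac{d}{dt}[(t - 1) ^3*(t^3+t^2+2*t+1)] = 6*t^5 - 10*t^4 + 8*t^3 - 9*t^2 + 4*t + 1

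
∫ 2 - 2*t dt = -t^2 + 2*t + C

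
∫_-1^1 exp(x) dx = E - exp(-1)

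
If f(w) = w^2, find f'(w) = 2*w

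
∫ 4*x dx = 2*x^2 + C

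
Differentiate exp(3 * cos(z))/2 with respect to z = -3*exp(3*cos(z))*sin(z)/2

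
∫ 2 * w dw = w^2 + C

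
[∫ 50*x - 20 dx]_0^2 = 60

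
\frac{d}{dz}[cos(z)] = -sin(z)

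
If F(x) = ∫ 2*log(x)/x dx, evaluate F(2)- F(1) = log(2)^2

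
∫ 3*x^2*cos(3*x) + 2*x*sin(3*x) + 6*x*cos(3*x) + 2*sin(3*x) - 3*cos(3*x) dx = (x^2 + 2*x - 1)*sin(3*x) + C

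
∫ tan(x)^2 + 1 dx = tan(x) + C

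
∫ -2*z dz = -z^2 + C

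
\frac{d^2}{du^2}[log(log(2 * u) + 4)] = (-log(u) - 5 - log(2))/(u^2*log(u)^2 + 2*u^2*log(2)*log(u) + 8*u^2*log(u) + u^2*log(2)^2 + 8*u^2*log(2) + 16*u^2)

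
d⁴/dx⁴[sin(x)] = sin(x)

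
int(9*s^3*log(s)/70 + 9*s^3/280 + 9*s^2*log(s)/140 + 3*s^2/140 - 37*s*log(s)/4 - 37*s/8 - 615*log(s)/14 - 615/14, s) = s*(s - 15)*(21*s + (3*s + 20)^2 + 420)*log(s)/280 + C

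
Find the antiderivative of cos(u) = sin(u) + C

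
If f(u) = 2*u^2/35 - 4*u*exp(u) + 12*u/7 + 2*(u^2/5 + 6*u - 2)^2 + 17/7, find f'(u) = 8*u^3/25 + 72*u^2/5 - 4*u*exp(u) + 4932*u/35 - 4*exp(u) - 324/7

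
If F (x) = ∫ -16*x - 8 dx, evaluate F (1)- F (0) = -16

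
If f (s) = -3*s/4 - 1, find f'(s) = -3/4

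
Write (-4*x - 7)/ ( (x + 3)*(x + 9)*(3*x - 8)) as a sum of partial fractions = -159/(595*(3*x - 8)) + 29/(210*(x + 9)) - 5/(102*(x + 3))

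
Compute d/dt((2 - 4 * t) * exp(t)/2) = -2*t*exp(t) - exp(t)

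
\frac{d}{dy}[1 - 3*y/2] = -3/2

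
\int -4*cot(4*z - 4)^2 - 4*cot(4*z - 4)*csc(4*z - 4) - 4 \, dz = cot(4*z - 4) + csc(4*z - 4) + C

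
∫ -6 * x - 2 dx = -3*x^2 - 2*x + C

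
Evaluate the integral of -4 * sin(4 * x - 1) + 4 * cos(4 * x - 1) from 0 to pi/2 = 0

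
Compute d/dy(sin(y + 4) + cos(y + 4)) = -sin(y + 4) + cos(y + 4)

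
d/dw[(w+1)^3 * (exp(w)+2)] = w^3*exp(w) + 6*w^2*exp(w) + 6*w^2 + 9*w*exp(w) + 12*w + 4*exp(w) + 6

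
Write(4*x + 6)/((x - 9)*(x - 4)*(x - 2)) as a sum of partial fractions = 1/(x - 2) - 11/(5*(x - 4)) + 6/(5*(x - 9))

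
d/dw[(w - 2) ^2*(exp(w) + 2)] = w^2*exp(w) - 2*w*exp(w) + 4*w - 8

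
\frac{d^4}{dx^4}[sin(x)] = sin(x)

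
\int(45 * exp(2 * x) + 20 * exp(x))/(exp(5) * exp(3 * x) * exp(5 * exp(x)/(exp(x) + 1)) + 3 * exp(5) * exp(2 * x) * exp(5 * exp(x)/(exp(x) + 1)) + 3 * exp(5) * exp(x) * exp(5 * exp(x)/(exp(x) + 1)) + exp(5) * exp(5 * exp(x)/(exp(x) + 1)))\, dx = -(10*exp(x) + 5)*exp(-5*(2*exp(x) + 1)/(exp(x) + 1))/(exp(x) + 1) + C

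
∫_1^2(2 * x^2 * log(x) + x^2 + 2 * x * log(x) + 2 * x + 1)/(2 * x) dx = 9*log(2)/2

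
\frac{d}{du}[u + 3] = 1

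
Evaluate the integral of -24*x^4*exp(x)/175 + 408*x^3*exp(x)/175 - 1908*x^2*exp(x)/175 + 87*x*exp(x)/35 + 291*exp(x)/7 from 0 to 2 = 4518*exp(2)/175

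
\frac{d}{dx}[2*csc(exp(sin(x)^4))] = -8*exp(sin(x)^4)*sin(x)^3*cos(x)*cot(exp(sin(x)^4))*csc(exp(sin(x)^4))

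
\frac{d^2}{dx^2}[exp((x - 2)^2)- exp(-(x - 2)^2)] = (4*x^2*exp(2*x^2 - 8*x + 8) - 4*x^2 - 16*x*exp(2*x^2 - 8*x + 8) + 16*x + 18*exp(2*x^2 - 8*x + 8) - 14)*exp(-x^2 + 4*x - 4)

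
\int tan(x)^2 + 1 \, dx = tan(x) + C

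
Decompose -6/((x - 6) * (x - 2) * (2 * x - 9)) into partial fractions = 8/(5*(2*x - 9)) - 3/(10*(x - 2)) - 1/(2*(x - 6))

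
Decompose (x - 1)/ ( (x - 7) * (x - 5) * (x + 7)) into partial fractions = -1/(21*(x + 7)) - 1/(6*(x - 5)) + 3/(14*(x - 7))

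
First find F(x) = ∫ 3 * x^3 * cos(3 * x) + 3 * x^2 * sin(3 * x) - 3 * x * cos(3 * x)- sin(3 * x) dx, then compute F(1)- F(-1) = 0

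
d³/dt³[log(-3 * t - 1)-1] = 54/(27*t^3 + 27*t^2 + 9*t + 1)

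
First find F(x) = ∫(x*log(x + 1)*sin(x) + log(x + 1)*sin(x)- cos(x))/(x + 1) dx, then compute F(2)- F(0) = -log(3)*cos(2)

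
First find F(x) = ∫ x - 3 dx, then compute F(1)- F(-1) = -6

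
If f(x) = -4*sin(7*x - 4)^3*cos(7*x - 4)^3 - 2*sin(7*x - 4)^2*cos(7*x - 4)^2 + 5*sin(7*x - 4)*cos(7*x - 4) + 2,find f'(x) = -7*sin(28*x - 16) + 119*cos(14*x - 8)/4 + 21*cos(42*x - 24)/4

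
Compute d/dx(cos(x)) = -sin(x)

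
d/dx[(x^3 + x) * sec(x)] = (x^3*sin(x)/cos(x) + 3*x^2 + x*sin(x)/cos(x) + 1)/cos(x)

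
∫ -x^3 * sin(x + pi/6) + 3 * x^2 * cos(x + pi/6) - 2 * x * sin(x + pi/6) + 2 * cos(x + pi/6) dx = x*(x^2 + 2)*cos(x + pi/6) + C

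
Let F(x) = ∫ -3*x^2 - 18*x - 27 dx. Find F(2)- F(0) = -98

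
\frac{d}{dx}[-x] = -1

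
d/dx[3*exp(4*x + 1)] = 12*exp(4*x + 1)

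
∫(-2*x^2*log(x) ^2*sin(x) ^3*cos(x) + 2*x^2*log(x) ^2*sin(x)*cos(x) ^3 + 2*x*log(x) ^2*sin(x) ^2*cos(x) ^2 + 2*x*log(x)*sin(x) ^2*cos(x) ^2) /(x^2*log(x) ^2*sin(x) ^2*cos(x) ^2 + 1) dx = log(x^2*(1 - cos(4*x))*log(x)^2/8 + 1) + C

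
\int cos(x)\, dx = sin(x) + C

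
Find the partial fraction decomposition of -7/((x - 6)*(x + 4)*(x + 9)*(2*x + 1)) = 8/(221*(2*x + 1)) + 7/(1275*(x + 9)) - 1/(50*(x + 4)) - 7/(1950*(x - 6))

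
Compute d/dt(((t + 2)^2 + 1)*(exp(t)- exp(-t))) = (t^2*exp(2*t) + t^2 + 6*t*exp(2*t) + 2*t + 9*exp(2*t) + 1)*exp(-t)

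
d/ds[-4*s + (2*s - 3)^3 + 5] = 24*s^2 - 72*s + 50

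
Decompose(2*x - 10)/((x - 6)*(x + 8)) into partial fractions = 13/(7*(x + 8)) + 1/(7*(x - 6))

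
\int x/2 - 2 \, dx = x^2/4 - 2*x + C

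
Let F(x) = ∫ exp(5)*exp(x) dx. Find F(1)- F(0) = -exp(5) + exp(6)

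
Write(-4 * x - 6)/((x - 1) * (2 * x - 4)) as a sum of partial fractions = 5/(x - 1) - 7/(x - 2)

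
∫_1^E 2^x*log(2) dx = -2 + 2^E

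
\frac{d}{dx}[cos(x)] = -sin(x)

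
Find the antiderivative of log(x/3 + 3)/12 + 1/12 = (x + 9)*log(x/3 + 3)/12 + C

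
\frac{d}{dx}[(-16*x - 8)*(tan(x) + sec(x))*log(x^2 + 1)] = 16*(x^3*log(x^2 + 1) + x^2*log(x^2 + 1)*cos(x) + x^2*log(x^2 + 1)/2 + 2*x^2*cos(x) + x*log(x^2 + 1) + x*cos(x) + log(x^2 + 1)*cos(x) + log(x^2 + 1)/2)/((x^2 + 1)*(sin(x) - 1))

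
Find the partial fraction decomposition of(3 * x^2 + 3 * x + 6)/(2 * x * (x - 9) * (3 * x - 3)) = -1/(4*(x - 1)) + 23/(36*(x - 9)) + 1/(9*x)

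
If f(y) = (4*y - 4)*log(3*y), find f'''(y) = (-4*y - 8)/y^3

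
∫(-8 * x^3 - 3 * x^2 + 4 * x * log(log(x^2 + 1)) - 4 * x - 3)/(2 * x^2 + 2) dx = -2*x^2 - 3*x/2 + log(x^2 + 1)*log(log(x^2 + 1)) + C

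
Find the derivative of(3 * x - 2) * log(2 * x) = (3*x*log(x) + 3*x*log(2) + 3*x - 2)/x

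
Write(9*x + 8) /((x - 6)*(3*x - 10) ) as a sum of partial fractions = -57/(4*(3*x - 10)) + 31/(4*(x - 6))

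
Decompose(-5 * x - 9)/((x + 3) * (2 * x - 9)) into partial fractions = -21/(5*(2*x - 9)) - 2/(5*(x + 3))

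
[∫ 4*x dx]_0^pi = 2*pi^2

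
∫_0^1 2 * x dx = 1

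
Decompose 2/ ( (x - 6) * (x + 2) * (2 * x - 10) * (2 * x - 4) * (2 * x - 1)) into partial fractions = -8/(1485*(2*x - 1)) + 1/(2240*(x + 2)) + 1/(288*(x - 2)) - 1/(378*(x - 5)) + 1/(704*(x - 6))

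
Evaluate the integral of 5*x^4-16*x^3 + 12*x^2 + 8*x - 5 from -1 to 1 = 0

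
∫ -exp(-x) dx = exp(-x) + C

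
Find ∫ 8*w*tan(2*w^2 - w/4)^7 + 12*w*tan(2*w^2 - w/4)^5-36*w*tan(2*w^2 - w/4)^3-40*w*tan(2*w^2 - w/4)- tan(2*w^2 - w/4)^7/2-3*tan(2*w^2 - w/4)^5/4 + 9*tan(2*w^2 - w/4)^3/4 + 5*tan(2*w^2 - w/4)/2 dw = (tan(w*(2*w - 1/4))^4/3 + tan(w*(2*w - 1/4))^2/4 - 5)*tan(w*(2*w - 1/4))^2 + C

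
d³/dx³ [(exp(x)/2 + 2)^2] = 2*exp(2*x) + 2*exp(x)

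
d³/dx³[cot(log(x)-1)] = (-6*cot(log(x) - 1)^4 - 6*cot(log(x) - 1)^3 - 10*cot(log(x) - 1)^2 - 6*cot(log(x) - 1) - 4)/x^3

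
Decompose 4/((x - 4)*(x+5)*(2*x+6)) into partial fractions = 1/(9*(x + 5)) - 1/(7*(x + 3)) + 2/(63*(x - 4))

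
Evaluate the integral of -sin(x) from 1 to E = cos(E) - cos(1)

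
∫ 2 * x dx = x^2 + C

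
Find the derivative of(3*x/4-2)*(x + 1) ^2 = 9*x^2/4 - x - 13/4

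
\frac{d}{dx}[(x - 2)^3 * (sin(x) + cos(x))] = (x - 2)^2*(sqrt(2)*x*cos(x + pi/4) + 5*sin(x) + cos(x))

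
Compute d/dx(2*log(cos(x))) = -2*tan(x)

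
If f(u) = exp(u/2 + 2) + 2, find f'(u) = exp(u/2 + 2)/2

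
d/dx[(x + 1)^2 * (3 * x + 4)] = 9*x^2 + 20*x + 11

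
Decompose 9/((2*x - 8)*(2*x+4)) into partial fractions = -3/(8*(x + 2)) + 3/(8*(x - 4))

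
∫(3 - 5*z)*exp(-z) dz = (5*z + 2)*exp(-z) + C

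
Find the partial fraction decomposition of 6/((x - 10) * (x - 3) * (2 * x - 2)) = 1/(6*(x - 1)) - 3/(14*(x - 3)) + 1/(21*(x - 10))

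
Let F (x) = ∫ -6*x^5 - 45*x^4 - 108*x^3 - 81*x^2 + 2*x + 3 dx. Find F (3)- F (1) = -5754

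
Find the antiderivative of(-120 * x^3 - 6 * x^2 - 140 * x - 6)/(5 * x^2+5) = -12*x^2 - 6*x/5 - 2*log(x^2 + 1) + C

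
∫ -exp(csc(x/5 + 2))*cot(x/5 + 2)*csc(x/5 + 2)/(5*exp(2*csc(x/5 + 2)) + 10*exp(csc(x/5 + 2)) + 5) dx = exp(csc(x/5 + 2))/(exp(csc(x/5 + 2)) + 1) + C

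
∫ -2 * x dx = -x^2 + C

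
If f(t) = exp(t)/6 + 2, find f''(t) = exp(t)/6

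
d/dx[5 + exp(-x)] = -exp(-x)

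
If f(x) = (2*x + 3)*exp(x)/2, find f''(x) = x*exp(x) + 7*exp(x)/2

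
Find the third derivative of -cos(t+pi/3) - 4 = -sin(t + pi/3)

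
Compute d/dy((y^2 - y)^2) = 4*y^3 - 6*y^2 + 2*y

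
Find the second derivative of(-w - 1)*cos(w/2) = w*cos(w/2)/4 + sin(w/2) + cos(w/2)/4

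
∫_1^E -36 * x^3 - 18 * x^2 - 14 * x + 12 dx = (-3*E - 4)*(-2*exp(2) - 5 + 4*E + 3*exp(3)) - 3*exp(2) - 10 + 13*E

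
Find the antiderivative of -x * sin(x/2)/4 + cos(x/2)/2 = x*cos(x/2)/2 + C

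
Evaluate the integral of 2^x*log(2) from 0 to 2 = 3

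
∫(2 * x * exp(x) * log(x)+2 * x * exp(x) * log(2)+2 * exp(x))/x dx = 2*exp(x)*log(2*x) + C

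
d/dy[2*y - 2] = 2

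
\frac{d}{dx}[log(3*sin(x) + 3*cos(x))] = 1/tan(x + pi/4)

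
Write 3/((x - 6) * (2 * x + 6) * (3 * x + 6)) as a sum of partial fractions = 1/(18*(x + 3)) - 1/(16*(x + 2)) + 1/(144*(x - 6))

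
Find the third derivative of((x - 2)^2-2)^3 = 120*x^3 - 720*x^2 + 1296*x - 672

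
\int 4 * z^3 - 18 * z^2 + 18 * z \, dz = z^4 - 6*z^3 + 9*z^2 + C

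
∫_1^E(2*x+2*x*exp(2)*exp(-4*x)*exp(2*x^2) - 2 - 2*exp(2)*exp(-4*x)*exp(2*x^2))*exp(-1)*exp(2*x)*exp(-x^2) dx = -exp(-(-1 + E)^2) + exp((-1 + E)^2)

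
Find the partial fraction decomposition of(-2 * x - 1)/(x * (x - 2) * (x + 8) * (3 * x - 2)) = 63/(208*(3*x - 2)) - 3/(416*(x + 8)) - 1/(16*(x - 2)) - 1/(32*x)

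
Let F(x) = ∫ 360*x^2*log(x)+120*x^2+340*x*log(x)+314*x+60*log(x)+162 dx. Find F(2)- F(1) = 318 + 1760*log(2)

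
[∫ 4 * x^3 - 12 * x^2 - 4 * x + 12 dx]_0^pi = -9 + (-2*pi - 3 + pi^2)^2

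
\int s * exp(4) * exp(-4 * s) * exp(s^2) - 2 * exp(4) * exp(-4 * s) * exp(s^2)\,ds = exp((s - 2)^2)/2 + C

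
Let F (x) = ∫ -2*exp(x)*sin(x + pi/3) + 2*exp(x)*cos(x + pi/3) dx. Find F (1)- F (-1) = 2*E*cos(1 + pi/3) - 2*exp(-1)*sin(pi/6 + 1)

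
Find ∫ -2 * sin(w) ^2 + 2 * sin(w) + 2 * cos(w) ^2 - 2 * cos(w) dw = (sqrt(2)*sin(w + pi/4) - 1)^2 + C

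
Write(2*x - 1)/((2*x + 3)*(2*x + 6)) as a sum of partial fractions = -4/(3*(2*x + 3)) + 7/(6*(x + 3))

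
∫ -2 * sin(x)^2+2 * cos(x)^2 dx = 2*sin(x + pi/4)^2 + C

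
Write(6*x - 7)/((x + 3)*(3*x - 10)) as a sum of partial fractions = 39/(19*(3*x - 10)) + 25/(19*(x + 3))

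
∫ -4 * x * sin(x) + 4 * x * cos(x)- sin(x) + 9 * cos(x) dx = sqrt(2)*(4*x + 5)*sin(x + pi/4) + C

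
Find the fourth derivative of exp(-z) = exp(-z)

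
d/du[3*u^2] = 6*u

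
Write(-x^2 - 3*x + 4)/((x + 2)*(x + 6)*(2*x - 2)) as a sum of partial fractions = -1/(4*(x + 6)) - 1/(4*(x + 2))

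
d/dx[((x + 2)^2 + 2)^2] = 4*x^3 + 24*x^2 + 56*x + 48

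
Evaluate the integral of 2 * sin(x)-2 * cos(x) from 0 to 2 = -2*sin(2) - 2*cos(2) + 2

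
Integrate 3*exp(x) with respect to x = 3*exp(x) + C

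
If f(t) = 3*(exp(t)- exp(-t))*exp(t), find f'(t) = 6*exp(2*t)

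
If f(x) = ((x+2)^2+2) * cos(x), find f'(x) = -x^2*sin(x) - 4*x*sin(x) + 2*x*cos(x) - 6*sin(x) + 4*cos(x)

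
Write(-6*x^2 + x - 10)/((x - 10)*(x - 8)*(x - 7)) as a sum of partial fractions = -99/(x - 7) + 193/(x - 8) - 100/(x - 10)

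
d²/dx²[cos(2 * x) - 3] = -4*cos(2*x)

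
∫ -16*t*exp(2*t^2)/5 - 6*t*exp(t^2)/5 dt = (-4*exp(t^2) - 3)*exp(t^2)/5 + C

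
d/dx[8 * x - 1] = 8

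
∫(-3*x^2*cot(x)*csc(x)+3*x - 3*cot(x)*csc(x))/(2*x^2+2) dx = 3*log(x^2 + 1)/4 + 3/(2*sin(x)) + C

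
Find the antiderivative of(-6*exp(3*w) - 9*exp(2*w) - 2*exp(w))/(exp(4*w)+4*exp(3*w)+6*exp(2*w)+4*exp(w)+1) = (-12*(exp(w) + 1)^2 - 15*(exp(w) + 1)*exp(w) + 2*exp(2*w))*exp(w)/(6*(exp(w) + 1)^3) + C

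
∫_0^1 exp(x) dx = -1 + E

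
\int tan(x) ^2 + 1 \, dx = tan(x) + C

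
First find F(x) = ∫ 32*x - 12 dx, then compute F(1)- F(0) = 4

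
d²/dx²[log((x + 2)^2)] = -2/(x^2 + 4*x + 4)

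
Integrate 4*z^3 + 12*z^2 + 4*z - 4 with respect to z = z^4 + 4*z^3 + 2*z^2 - 4*z + C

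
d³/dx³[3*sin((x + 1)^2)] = -24*x^3*cos(x^2 + 2*x + 1) - 72*x^2*cos(x^2 + 2*x + 1) - 36*x*sin(x^2 + 2*x + 1) - 72*x*cos(x^2 + 2*x + 1) - 36*sin(x^2 + 2*x + 1) - 24*cos(x^2 + 2*x + 1)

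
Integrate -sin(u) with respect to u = cos(u) + C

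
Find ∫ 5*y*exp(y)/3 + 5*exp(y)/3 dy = 5*y*exp(y)/3 + C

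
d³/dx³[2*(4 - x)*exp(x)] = -2*x*exp(x) + 2*exp(x)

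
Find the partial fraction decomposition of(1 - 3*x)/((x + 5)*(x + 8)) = -25/(3*(x + 8)) + 16/(3*(x + 5))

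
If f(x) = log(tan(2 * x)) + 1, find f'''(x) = 16*tan(2*x)^3 + 16*tan(2*x) + 16/tan(2*x) + 16/tan(2*x)^3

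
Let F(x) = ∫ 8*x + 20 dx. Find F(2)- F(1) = 32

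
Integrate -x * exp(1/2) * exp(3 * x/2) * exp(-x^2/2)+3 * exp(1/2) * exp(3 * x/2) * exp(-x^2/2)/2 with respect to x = exp(-x^2/2 + 3*x/2 + 1/2) + C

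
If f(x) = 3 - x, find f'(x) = -1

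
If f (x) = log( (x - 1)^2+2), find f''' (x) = (4*x^3 - 12*x^2 - 12*x + 20)/(x^6 - 6*x^5 + 21*x^4 - 44*x^3 + 63*x^2 - 54*x + 27)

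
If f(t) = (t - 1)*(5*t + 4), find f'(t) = 10*t - 1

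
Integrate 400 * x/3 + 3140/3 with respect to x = 200*x^2/3 + 3140*x/3 + C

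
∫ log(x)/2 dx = x*(log(x) - 1)/2 + C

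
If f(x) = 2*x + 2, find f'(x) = 2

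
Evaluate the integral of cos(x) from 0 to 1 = sin(1)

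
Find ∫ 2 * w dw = w^2 + C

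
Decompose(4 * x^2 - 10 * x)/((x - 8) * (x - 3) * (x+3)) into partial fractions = 1/(x + 3) - 1/(5*(x - 3)) + 16/(5*(x - 8))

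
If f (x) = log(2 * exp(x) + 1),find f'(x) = 2*exp(x)/(2*exp(x) + 1)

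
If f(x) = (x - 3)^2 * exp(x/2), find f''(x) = x^2*exp(x/2)/4 + x*exp(x/2)/2 - 7*exp(x/2)/4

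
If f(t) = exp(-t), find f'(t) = -exp(-t)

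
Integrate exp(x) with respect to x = exp(x) + C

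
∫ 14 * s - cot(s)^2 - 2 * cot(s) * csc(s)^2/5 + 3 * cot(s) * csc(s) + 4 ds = 7*s^2 + 5*s + cot(s) + csc(s)^2/5 - 3*csc(s) + C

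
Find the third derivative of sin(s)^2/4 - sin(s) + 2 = -sin(2*s) + cos(s)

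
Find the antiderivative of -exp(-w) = exp(-w) + C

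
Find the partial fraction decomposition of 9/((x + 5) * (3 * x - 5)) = 27/(20*(3*x - 5)) - 9/(20*(x + 5))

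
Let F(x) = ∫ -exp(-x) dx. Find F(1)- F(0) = -1 + exp(-1)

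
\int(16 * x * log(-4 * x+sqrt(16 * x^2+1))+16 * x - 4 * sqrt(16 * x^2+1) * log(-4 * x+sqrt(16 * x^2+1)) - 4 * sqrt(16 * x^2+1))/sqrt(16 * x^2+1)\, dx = (-4*x + sqrt(16*x^2 + 1))*log(-4*x + sqrt(16*x^2 + 1)) + C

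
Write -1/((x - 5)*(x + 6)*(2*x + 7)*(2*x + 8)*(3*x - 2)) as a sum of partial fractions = 81/(182000*(3*x - 2)) - 8/(2125*(2*x + 7)) - 1/(4400*(x + 6)) + 1/(504*(x + 4)) - 1/(43758*(x - 5))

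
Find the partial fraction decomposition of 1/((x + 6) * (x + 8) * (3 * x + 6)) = 1/(36*(x + 8)) - 1/(24*(x + 6)) + 1/(72*(x + 2))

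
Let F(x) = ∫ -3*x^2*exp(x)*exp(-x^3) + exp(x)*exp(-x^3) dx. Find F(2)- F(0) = -1 + exp(-6)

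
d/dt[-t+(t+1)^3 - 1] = 3*t^2 + 6*t + 2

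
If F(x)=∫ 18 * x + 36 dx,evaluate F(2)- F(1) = 63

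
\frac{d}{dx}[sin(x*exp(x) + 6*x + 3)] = (x*exp(x) + exp(x) + 6)*cos(x*exp(x) + 6*x + 3)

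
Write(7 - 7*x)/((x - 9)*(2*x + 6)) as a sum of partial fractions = -7/(6*(x + 3)) - 7/(3*(x - 9))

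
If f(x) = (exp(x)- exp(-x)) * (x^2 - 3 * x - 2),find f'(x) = (x^2*exp(2*x) + x^2 - x*exp(2*x) - 5*x - 5*exp(2*x) + 1)*exp(-x)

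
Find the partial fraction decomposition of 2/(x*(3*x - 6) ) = 1/(3*(x - 2)) - 1/(3*x)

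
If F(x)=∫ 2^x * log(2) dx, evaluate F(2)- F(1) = 2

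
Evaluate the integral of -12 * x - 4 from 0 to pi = -6*pi^2 - 4*pi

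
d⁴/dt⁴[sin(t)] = sin(t)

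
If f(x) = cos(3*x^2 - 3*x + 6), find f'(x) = 3*(1 - 2*x)*sin(3*(x^2 - x + 2))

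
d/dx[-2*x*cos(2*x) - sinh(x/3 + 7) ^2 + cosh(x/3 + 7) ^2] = 4*x*sin(2*x) - 2*cos(2*x)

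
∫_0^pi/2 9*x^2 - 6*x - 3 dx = -3*pi^2/4 - 3*pi/2 + 3*pi^3/8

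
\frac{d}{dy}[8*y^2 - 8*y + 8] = 16*y - 8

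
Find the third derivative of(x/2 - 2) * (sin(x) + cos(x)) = x*sin(x)/2 - x*cos(x)/2 - 7*sin(x)/2 + cos(x)/2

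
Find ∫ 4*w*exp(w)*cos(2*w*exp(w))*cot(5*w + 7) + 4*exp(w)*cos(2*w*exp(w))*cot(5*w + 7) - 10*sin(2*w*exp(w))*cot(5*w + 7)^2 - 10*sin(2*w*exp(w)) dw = 2*sin(2*w*exp(w))*cot(5*w + 7) + C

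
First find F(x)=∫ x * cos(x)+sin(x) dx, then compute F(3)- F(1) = -sin(1) + 3*sin(3)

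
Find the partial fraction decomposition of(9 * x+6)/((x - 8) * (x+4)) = 5/(2*(x + 4)) + 13/(2*(x - 8))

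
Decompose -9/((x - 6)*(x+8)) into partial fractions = 9/(14*(x + 8)) - 9/(14*(x - 6))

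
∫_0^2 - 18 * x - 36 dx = -108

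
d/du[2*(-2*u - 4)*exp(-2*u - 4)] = (8*u + 12)*exp(-2*u - 4)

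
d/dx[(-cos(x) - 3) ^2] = -2*(cos(x) + 3)*sin(x)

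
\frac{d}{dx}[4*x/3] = 4/3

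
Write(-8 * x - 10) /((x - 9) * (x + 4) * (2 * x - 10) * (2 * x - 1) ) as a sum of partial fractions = -56/(1377*(2*x - 1)) - 11/(1053*(x + 4)) + 25/(324*(x - 5)) - 41/(884*(x - 9))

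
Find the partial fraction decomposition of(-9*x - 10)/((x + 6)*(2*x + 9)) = 61/(3*(2*x + 9)) - 44/(3*(x + 6))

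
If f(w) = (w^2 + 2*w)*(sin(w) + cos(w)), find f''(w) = -w^2*sin(w) - w^2*cos(w) - 6*w*sin(w) + 2*w*cos(w) - 2*sin(w) + 6*cos(w)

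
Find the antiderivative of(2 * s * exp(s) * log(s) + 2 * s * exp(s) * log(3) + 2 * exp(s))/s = 2*exp(s)*log(3*s) + C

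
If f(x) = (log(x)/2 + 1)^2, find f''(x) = (-log(x) - 1)/(2*x^2)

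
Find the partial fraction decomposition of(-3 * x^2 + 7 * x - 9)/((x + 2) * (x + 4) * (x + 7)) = -41/(3*(x + 7)) + 85/(6*(x + 4)) - 7/(2*(x + 2))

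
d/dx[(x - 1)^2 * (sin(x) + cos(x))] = -x^2*sin(x) + x^2*cos(x) + 4*x*sin(x) - 3*sin(x) - cos(x)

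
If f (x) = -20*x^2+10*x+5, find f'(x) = 10 - 40*x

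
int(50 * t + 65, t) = 25*t^2 + 65*t + C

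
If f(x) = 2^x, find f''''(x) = 2^x*log(2)^4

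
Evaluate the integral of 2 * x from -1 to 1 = 0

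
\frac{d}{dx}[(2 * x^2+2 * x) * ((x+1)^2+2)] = 8*x^3 + 18*x^2 + 20*x + 6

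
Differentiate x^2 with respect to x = 2*x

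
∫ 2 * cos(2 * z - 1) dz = sin(2*z - 1) + C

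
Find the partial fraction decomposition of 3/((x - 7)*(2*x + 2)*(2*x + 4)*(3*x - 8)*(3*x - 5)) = 27/(5632*(3*x - 5)) - 27/(8008*(3*x - 8)) + 1/(1848*(x + 2)) - 3/(2816*(x + 1)) + 1/(19968*(x - 7))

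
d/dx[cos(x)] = -sin(x)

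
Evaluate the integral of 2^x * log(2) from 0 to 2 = 3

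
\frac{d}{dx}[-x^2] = -2*x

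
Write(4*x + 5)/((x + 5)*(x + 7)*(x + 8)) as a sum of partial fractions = -9/(x + 8) + 23/(2*(x + 7)) - 5/(2*(x + 5))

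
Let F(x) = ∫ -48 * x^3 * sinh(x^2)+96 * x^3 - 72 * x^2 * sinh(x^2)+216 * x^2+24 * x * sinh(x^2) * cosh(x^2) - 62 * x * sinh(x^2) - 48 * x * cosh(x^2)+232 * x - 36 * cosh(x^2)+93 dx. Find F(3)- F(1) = -355*cosh(9) - 6*sinh(1)^2 + 91*cosh(1) + 4906 + 6*sinh(9)^2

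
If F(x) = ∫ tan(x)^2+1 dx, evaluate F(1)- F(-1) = 2*tan(1)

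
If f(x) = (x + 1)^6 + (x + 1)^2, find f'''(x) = 120*x^3 + 360*x^2 + 360*x + 120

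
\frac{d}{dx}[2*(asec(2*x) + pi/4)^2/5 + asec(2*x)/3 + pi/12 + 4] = (12*asec(2*x) + 5 + 3*pi)/(30*x^2*sqrt(1 - 1/(4*x^2)))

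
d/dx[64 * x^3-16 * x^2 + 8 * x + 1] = 192*x^2 - 32*x + 8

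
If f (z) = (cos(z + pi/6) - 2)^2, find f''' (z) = -4*sin(z + pi/6) + 4*sin(2*z + pi/3)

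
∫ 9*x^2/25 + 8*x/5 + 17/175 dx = 3*x^3/25 + 4*x^2/5 + 17*x/175 + C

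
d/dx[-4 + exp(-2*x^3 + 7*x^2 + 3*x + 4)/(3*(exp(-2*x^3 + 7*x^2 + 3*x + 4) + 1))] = (-6*x^2*exp(-2*x^3 + 7*x^2 + 3*x + 4) + 14*x*exp(-2*x^3 + 7*x^2 + 3*x + 4) + 3*exp(-2*x^3 + 7*x^2 + 3*x + 4))/(3*exp(8)*exp(6*x)*exp(14*x^2)*exp(-4*x^3) + 6*exp(4)*exp(3*x)*exp(7*x^2)*exp(-2*x^3) + 3)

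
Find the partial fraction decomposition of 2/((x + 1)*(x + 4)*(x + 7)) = 1/(9*(x + 7)) - 2/(9*(x + 4)) + 1/(9*(x + 1))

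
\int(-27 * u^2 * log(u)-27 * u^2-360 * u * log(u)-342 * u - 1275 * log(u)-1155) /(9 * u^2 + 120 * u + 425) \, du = -3*u*log(u) + log((3*u + 20)^2/25 + 1) + C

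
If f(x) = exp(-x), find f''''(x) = exp(-x)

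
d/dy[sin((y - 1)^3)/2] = 3*(y - 1)^2*cos(y^3 - 3*y^2 + 3*y - 1)/2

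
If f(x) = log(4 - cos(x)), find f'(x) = -sin(x)/(cos(x) - 4)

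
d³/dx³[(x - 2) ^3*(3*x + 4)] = 72*x - 84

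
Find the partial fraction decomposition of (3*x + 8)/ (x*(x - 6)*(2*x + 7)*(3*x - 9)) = 20/(5187*(2*x + 7)) - 17/(351*(x - 3)) + 13/(513*(x - 6)) + 4/(189*x)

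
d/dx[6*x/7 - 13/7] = 6/7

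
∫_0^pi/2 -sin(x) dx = -1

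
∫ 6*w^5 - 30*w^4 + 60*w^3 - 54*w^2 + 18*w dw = w^6 - 6*w^5 + 15*w^4 - 18*w^3 + 9*w^2 + C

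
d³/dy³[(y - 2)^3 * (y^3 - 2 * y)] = 120*y^3 - 360*y^2 + 240*y + 24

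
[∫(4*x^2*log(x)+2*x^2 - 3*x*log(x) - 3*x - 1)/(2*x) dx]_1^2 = log(2)/2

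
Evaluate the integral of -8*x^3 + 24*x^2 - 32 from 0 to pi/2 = -32 + (-4 - pi)*(-2 + pi/2)^3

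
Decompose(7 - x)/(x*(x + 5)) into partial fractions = -12/(5*(x + 5)) + 7/(5*x)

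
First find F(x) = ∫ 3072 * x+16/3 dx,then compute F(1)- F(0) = 4624/3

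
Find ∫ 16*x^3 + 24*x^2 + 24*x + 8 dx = 4*x^4 + 8*x^3 + 12*x^2 + 8*x + C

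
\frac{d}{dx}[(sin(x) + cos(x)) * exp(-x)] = -2*exp(-x)*sin(x)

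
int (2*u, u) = u^2 + C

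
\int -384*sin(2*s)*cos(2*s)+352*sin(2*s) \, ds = 384*sin(s)^4 - 32*sin(s)^2 + C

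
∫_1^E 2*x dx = -1 + exp(2)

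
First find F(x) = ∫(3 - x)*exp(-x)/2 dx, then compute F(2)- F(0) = 1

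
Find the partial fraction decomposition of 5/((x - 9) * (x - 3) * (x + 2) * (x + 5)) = -5/(336*(x + 5)) + 1/(33*(x + 2)) - 1/(48*(x - 3)) + 5/(924*(x - 9))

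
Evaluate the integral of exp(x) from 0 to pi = -1 + exp(pi)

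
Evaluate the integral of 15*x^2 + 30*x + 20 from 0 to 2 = 140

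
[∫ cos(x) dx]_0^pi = 0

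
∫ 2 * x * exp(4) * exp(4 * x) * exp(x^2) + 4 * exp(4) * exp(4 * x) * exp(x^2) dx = exp((x + 2)^2) + C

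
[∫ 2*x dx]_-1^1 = 0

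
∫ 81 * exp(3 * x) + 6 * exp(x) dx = (27*exp(2*x) + 6)*exp(x) + C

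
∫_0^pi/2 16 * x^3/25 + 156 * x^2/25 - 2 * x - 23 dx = -pi*(-26*pi^2 - pi^3 + 25*pi + 1150)/100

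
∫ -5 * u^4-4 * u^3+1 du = -u^5 - u^4 + u + C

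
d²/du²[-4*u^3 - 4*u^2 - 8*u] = -24*u - 8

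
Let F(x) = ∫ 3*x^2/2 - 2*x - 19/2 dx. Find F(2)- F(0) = -19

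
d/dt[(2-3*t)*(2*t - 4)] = 16 - 12*t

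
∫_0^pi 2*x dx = pi^2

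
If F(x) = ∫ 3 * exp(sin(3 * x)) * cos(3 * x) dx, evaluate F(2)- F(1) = -exp(sin(3)) + exp(sin(6))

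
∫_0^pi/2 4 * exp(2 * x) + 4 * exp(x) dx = -6 + 2*(2 + exp(pi/2))*exp(pi/2)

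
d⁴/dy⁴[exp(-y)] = exp(-y)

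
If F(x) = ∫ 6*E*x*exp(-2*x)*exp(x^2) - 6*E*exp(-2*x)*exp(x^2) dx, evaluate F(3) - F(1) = -3 + 3*exp(4)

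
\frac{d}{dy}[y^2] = 2*y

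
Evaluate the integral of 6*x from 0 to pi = 3*pi^2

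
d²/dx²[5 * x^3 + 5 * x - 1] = 30*x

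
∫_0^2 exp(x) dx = -1 + exp(2)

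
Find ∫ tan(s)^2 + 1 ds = tan(s) + C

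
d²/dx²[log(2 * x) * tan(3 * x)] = (18*x^2*log(x)*sin(3*x)/cos(3*x)^3 + 18*x^2*log(2)*sin(3*x)/cos(3*x)^3 + 6*x/cos(3*x)^2 - tan(3*x))/x^2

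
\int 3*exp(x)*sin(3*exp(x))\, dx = -cos(3*exp(x)) + C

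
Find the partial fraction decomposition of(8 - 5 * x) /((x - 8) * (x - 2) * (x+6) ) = 19/(56*(x + 6)) + 1/(24*(x - 2)) - 8/(21*(x - 8))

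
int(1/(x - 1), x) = log(3 - 3*x) + C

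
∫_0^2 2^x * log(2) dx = 3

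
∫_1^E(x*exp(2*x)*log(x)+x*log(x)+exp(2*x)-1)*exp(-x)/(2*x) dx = -exp(-E)/2 + exp(E)/2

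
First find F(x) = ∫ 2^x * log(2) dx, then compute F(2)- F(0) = 3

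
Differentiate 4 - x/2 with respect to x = -1/2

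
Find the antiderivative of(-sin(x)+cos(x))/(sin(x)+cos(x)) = log(2*sin(x) + 2*cos(x)) + C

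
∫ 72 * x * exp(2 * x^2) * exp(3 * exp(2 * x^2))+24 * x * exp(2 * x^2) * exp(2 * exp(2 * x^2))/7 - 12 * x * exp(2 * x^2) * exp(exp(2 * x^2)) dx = 3*(14*exp(2*exp(2*x^2)) + exp(exp(2*x^2)) - 7)*exp(exp(2*x^2))/7 + C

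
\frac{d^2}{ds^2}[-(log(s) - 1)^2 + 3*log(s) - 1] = (2*log(s) - 7)/s^2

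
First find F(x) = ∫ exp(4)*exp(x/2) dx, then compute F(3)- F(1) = -2*exp(9/2) + 2*exp(11/2)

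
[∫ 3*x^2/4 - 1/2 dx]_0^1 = -1/4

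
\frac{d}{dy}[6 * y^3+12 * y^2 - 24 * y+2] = 18*y^2 + 24*y - 24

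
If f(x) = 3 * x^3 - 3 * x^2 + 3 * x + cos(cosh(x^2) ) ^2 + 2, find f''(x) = -4*x^2*sin(2*cosh(x^2))*cosh(x^2) - 8*x^2*cos(2*cosh(x^2))*sinh(x^2)^2 + 18*x - 2*sin(2*cosh(x^2))*sinh(x^2) - 6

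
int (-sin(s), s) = cos(s) + C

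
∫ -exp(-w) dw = exp(-w) + C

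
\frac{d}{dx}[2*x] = 2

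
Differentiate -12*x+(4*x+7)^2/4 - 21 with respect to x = 8*x + 2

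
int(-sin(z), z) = cos(z) + C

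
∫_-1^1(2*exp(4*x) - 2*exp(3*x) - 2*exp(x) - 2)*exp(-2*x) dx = -(-E - 1 + exp(-1))^2 + (-1 - exp(-1) + E)^2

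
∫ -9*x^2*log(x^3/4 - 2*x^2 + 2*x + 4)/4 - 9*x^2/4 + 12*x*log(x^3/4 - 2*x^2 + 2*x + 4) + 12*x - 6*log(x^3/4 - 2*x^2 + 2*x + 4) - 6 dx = 3*(-x^3 + 8*x^2 - 8*x - 16)*log(x^3/4 - 2*x^2 + 2*x + 4)/4 + C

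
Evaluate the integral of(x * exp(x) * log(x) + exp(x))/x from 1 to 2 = exp(2)*log(2)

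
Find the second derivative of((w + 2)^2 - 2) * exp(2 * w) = 4*w^2*exp(2*w) + 24*w*exp(2*w) + 26*exp(2*w)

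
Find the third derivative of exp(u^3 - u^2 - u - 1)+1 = (27*u^6 - 54*u^5 + 9*u^4 + 82*u^3 - 57*u^2 - 12*u + 11)*exp(u^3 - u^2 - u - 1)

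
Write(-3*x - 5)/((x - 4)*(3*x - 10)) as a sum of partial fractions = 45/(2*(3*x - 10)) - 17/(2*(x - 4))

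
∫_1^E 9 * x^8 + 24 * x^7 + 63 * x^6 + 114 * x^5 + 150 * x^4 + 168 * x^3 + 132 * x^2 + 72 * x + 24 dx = -216 + (2 + 2*E + exp(2) + exp(3))^3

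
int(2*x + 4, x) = x^2 + 4*x + C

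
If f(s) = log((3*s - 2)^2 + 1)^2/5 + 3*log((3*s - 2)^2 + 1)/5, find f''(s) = (-324*s^2*log(9*s^2 - 12*s + 5) + 162*s^2 + 432*s*log(9*s^2 - 12*s + 5) - 216*s - 108*log(9*s^2 - 12*s + 5) + 126)/(405*s^4 - 1080*s^3 + 1170*s^2 - 600*s + 125)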